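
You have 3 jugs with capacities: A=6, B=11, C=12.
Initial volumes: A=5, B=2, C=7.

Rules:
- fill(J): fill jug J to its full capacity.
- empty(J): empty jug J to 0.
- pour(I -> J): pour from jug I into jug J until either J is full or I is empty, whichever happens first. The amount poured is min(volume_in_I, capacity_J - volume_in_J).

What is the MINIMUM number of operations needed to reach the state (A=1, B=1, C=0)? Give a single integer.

Answer: 3

Derivation:
BFS from (A=5, B=2, C=7). One shortest path:
  1. pour(B -> A) -> (A=6 B=1 C=7)
  2. pour(A -> C) -> (A=1 B=1 C=12)
  3. empty(C) -> (A=1 B=1 C=0)
Reached target in 3 moves.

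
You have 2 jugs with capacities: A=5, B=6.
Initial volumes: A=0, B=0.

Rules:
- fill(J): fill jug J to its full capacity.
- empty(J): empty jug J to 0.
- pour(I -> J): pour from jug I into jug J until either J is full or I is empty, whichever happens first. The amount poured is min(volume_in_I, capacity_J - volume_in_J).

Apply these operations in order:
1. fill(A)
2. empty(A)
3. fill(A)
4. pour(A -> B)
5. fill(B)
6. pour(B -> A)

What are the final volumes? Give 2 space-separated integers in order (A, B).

Step 1: fill(A) -> (A=5 B=0)
Step 2: empty(A) -> (A=0 B=0)
Step 3: fill(A) -> (A=5 B=0)
Step 4: pour(A -> B) -> (A=0 B=5)
Step 5: fill(B) -> (A=0 B=6)
Step 6: pour(B -> A) -> (A=5 B=1)

Answer: 5 1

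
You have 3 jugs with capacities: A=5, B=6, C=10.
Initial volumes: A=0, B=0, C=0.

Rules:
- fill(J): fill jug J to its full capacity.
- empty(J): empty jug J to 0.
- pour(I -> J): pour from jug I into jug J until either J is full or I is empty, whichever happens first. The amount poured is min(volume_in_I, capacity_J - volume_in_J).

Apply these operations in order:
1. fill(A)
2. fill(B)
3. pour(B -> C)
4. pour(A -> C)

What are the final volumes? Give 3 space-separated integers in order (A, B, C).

Answer: 1 0 10

Derivation:
Step 1: fill(A) -> (A=5 B=0 C=0)
Step 2: fill(B) -> (A=5 B=6 C=0)
Step 3: pour(B -> C) -> (A=5 B=0 C=6)
Step 4: pour(A -> C) -> (A=1 B=0 C=10)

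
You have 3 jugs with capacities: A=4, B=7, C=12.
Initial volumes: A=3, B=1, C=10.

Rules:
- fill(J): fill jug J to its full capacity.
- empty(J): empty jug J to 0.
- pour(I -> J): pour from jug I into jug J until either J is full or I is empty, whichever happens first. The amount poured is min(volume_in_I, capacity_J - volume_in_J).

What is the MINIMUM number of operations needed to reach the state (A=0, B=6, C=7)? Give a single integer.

Answer: 4

Derivation:
BFS from (A=3, B=1, C=10). One shortest path:
  1. empty(B) -> (A=3 B=0 C=10)
  2. pour(C -> B) -> (A=3 B=7 C=3)
  3. pour(B -> A) -> (A=4 B=6 C=3)
  4. pour(A -> C) -> (A=0 B=6 C=7)
Reached target in 4 moves.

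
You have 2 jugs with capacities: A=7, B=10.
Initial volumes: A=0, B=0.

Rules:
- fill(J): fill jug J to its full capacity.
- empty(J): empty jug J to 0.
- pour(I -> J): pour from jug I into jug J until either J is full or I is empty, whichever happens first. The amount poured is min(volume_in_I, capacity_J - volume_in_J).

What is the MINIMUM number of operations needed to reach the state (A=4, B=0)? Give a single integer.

BFS from (A=0, B=0). One shortest path:
  1. fill(A) -> (A=7 B=0)
  2. pour(A -> B) -> (A=0 B=7)
  3. fill(A) -> (A=7 B=7)
  4. pour(A -> B) -> (A=4 B=10)
  5. empty(B) -> (A=4 B=0)
Reached target in 5 moves.

Answer: 5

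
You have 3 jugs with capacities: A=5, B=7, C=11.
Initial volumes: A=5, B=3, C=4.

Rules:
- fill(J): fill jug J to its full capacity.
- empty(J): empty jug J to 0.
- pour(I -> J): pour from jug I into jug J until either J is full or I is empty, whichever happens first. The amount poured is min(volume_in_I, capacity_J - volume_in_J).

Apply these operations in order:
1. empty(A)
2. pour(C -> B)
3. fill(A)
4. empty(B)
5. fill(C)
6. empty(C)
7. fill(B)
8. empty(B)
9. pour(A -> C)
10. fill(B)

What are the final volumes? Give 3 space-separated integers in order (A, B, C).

Answer: 0 7 5

Derivation:
Step 1: empty(A) -> (A=0 B=3 C=4)
Step 2: pour(C -> B) -> (A=0 B=7 C=0)
Step 3: fill(A) -> (A=5 B=7 C=0)
Step 4: empty(B) -> (A=5 B=0 C=0)
Step 5: fill(C) -> (A=5 B=0 C=11)
Step 6: empty(C) -> (A=5 B=0 C=0)
Step 7: fill(B) -> (A=5 B=7 C=0)
Step 8: empty(B) -> (A=5 B=0 C=0)
Step 9: pour(A -> C) -> (A=0 B=0 C=5)
Step 10: fill(B) -> (A=0 B=7 C=5)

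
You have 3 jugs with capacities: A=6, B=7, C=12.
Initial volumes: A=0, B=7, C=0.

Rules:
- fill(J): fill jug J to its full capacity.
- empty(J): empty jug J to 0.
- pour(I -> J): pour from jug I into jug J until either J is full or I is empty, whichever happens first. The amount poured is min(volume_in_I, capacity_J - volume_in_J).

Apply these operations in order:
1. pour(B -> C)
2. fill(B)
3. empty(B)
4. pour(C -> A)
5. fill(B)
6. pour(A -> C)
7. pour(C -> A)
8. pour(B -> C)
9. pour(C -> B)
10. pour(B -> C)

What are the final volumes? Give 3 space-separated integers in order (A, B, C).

Step 1: pour(B -> C) -> (A=0 B=0 C=7)
Step 2: fill(B) -> (A=0 B=7 C=7)
Step 3: empty(B) -> (A=0 B=0 C=7)
Step 4: pour(C -> A) -> (A=6 B=0 C=1)
Step 5: fill(B) -> (A=6 B=7 C=1)
Step 6: pour(A -> C) -> (A=0 B=7 C=7)
Step 7: pour(C -> A) -> (A=6 B=7 C=1)
Step 8: pour(B -> C) -> (A=6 B=0 C=8)
Step 9: pour(C -> B) -> (A=6 B=7 C=1)
Step 10: pour(B -> C) -> (A=6 B=0 C=8)

Answer: 6 0 8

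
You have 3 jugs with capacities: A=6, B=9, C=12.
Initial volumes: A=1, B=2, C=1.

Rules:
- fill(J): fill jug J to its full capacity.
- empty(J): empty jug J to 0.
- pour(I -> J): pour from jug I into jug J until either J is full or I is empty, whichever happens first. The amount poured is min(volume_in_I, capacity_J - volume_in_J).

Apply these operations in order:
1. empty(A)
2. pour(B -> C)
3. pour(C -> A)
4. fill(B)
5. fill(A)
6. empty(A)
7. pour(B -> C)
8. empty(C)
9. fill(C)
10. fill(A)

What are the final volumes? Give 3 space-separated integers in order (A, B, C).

Answer: 6 0 12

Derivation:
Step 1: empty(A) -> (A=0 B=2 C=1)
Step 2: pour(B -> C) -> (A=0 B=0 C=3)
Step 3: pour(C -> A) -> (A=3 B=0 C=0)
Step 4: fill(B) -> (A=3 B=9 C=0)
Step 5: fill(A) -> (A=6 B=9 C=0)
Step 6: empty(A) -> (A=0 B=9 C=0)
Step 7: pour(B -> C) -> (A=0 B=0 C=9)
Step 8: empty(C) -> (A=0 B=0 C=0)
Step 9: fill(C) -> (A=0 B=0 C=12)
Step 10: fill(A) -> (A=6 B=0 C=12)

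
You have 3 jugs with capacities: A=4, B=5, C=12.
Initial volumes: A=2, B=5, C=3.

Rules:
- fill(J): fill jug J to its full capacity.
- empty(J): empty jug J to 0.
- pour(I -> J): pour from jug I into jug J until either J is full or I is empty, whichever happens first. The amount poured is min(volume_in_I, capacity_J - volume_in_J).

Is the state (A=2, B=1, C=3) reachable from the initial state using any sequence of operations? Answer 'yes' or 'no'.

BFS explored all 258 reachable states.
Reachable set includes: (0,0,0), (0,0,1), (0,0,2), (0,0,3), (0,0,4), (0,0,5), (0,0,6), (0,0,7), (0,0,8), (0,0,9), (0,0,10), (0,0,11) ...
Target (A=2, B=1, C=3) not in reachable set → no.

Answer: no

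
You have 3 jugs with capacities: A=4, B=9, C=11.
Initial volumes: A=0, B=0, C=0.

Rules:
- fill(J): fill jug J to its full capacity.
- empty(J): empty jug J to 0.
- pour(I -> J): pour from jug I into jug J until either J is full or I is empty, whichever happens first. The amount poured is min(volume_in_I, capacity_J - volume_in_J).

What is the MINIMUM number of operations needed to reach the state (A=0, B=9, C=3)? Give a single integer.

BFS from (A=0, B=0, C=0). One shortest path:
  1. fill(B) -> (A=0 B=9 C=0)
  2. fill(C) -> (A=0 B=9 C=11)
  3. pour(C -> A) -> (A=4 B=9 C=7)
  4. empty(A) -> (A=0 B=9 C=7)
  5. pour(C -> A) -> (A=4 B=9 C=3)
  6. empty(A) -> (A=0 B=9 C=3)
Reached target in 6 moves.

Answer: 6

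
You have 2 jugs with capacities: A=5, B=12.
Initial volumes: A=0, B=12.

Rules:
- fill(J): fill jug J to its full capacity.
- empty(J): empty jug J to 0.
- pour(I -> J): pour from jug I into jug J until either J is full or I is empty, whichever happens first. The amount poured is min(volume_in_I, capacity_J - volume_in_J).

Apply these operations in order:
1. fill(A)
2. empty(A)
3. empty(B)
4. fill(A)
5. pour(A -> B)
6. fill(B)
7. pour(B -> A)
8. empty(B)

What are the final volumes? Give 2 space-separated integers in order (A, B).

Step 1: fill(A) -> (A=5 B=12)
Step 2: empty(A) -> (A=0 B=12)
Step 3: empty(B) -> (A=0 B=0)
Step 4: fill(A) -> (A=5 B=0)
Step 5: pour(A -> B) -> (A=0 B=5)
Step 6: fill(B) -> (A=0 B=12)
Step 7: pour(B -> A) -> (A=5 B=7)
Step 8: empty(B) -> (A=5 B=0)

Answer: 5 0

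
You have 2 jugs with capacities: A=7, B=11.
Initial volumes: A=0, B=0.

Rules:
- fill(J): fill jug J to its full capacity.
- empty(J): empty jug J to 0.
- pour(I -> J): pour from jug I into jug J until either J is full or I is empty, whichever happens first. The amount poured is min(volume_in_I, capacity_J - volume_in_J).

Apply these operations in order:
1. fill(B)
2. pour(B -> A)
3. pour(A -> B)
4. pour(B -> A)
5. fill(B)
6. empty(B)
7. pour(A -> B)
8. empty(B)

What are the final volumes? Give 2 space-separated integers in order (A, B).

Step 1: fill(B) -> (A=0 B=11)
Step 2: pour(B -> A) -> (A=7 B=4)
Step 3: pour(A -> B) -> (A=0 B=11)
Step 4: pour(B -> A) -> (A=7 B=4)
Step 5: fill(B) -> (A=7 B=11)
Step 6: empty(B) -> (A=7 B=0)
Step 7: pour(A -> B) -> (A=0 B=7)
Step 8: empty(B) -> (A=0 B=0)

Answer: 0 0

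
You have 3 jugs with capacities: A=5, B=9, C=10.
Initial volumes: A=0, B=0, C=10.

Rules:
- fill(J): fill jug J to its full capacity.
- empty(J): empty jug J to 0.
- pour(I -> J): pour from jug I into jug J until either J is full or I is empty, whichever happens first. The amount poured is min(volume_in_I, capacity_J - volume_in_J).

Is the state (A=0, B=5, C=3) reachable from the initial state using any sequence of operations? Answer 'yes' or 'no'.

Answer: yes

Derivation:
BFS from (A=0, B=0, C=10):
  1. fill(B) -> (A=0 B=9 C=10)
  2. empty(C) -> (A=0 B=9 C=0)
  3. pour(B -> A) -> (A=5 B=4 C=0)
  4. pour(B -> C) -> (A=5 B=0 C=4)
  5. fill(B) -> (A=5 B=9 C=4)
  6. pour(B -> C) -> (A=5 B=3 C=10)
  7. empty(C) -> (A=5 B=3 C=0)
  8. pour(B -> C) -> (A=5 B=0 C=3)
  9. pour(A -> B) -> (A=0 B=5 C=3)
Target reached → yes.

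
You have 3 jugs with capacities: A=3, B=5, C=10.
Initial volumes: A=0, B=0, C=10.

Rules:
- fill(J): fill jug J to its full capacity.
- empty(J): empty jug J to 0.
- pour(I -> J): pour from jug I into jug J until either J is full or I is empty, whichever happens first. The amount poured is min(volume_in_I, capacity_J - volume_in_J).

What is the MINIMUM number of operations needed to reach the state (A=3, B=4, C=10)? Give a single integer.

Answer: 5

Derivation:
BFS from (A=0, B=0, C=10). One shortest path:
  1. pour(C -> A) -> (A=3 B=0 C=7)
  2. empty(A) -> (A=0 B=0 C=7)
  3. pour(C -> A) -> (A=3 B=0 C=4)
  4. pour(C -> B) -> (A=3 B=4 C=0)
  5. fill(C) -> (A=3 B=4 C=10)
Reached target in 5 moves.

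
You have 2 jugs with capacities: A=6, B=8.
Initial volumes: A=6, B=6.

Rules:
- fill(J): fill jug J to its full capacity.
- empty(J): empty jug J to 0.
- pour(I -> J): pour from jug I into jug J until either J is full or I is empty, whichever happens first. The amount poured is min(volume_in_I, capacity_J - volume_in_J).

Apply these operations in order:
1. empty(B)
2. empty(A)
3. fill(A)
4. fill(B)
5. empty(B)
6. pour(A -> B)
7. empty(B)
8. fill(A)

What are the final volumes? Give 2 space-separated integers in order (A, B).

Step 1: empty(B) -> (A=6 B=0)
Step 2: empty(A) -> (A=0 B=0)
Step 3: fill(A) -> (A=6 B=0)
Step 4: fill(B) -> (A=6 B=8)
Step 5: empty(B) -> (A=6 B=0)
Step 6: pour(A -> B) -> (A=0 B=6)
Step 7: empty(B) -> (A=0 B=0)
Step 8: fill(A) -> (A=6 B=0)

Answer: 6 0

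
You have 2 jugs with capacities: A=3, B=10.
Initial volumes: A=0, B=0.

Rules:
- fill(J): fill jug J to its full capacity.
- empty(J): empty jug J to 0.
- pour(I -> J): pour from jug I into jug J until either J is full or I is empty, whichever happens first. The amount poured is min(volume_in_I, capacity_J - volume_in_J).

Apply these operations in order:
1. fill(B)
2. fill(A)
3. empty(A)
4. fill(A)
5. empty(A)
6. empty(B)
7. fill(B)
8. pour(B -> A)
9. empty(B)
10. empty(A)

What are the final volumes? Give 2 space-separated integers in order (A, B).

Answer: 0 0

Derivation:
Step 1: fill(B) -> (A=0 B=10)
Step 2: fill(A) -> (A=3 B=10)
Step 3: empty(A) -> (A=0 B=10)
Step 4: fill(A) -> (A=3 B=10)
Step 5: empty(A) -> (A=0 B=10)
Step 6: empty(B) -> (A=0 B=0)
Step 7: fill(B) -> (A=0 B=10)
Step 8: pour(B -> A) -> (A=3 B=7)
Step 9: empty(B) -> (A=3 B=0)
Step 10: empty(A) -> (A=0 B=0)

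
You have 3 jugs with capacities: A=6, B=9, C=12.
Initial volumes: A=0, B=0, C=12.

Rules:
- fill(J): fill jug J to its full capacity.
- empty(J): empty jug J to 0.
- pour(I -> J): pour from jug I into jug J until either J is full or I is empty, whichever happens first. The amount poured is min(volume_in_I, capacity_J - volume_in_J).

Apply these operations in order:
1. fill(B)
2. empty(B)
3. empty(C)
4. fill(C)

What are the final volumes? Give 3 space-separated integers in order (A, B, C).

Step 1: fill(B) -> (A=0 B=9 C=12)
Step 2: empty(B) -> (A=0 B=0 C=12)
Step 3: empty(C) -> (A=0 B=0 C=0)
Step 4: fill(C) -> (A=0 B=0 C=12)

Answer: 0 0 12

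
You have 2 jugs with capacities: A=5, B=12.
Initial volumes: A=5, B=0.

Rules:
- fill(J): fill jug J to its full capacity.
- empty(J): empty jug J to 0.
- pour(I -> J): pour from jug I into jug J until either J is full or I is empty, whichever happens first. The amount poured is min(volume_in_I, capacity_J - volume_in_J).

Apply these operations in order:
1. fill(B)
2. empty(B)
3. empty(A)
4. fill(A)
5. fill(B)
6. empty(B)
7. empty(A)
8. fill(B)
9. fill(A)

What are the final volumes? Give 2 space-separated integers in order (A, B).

Step 1: fill(B) -> (A=5 B=12)
Step 2: empty(B) -> (A=5 B=0)
Step 3: empty(A) -> (A=0 B=0)
Step 4: fill(A) -> (A=5 B=0)
Step 5: fill(B) -> (A=5 B=12)
Step 6: empty(B) -> (A=5 B=0)
Step 7: empty(A) -> (A=0 B=0)
Step 8: fill(B) -> (A=0 B=12)
Step 9: fill(A) -> (A=5 B=12)

Answer: 5 12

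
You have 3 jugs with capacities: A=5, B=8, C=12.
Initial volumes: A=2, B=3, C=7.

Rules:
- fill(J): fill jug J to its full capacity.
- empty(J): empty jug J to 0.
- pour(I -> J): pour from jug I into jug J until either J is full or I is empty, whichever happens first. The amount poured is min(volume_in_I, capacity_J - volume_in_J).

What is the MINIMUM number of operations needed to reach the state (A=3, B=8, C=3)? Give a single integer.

BFS from (A=2, B=3, C=7). One shortest path:
  1. empty(A) -> (A=0 B=3 C=7)
  2. pour(B -> A) -> (A=3 B=0 C=7)
  3. fill(B) -> (A=3 B=8 C=7)
  4. pour(B -> C) -> (A=3 B=3 C=12)
  5. empty(C) -> (A=3 B=3 C=0)
  6. pour(B -> C) -> (A=3 B=0 C=3)
  7. fill(B) -> (A=3 B=8 C=3)
Reached target in 7 moves.

Answer: 7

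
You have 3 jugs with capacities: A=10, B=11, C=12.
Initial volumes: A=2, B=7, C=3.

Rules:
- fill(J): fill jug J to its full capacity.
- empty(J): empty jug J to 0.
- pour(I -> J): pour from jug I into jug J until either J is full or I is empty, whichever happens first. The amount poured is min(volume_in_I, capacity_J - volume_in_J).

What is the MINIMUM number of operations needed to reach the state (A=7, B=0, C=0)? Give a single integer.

Answer: 3

Derivation:
BFS from (A=2, B=7, C=3). One shortest path:
  1. empty(A) -> (A=0 B=7 C=3)
  2. empty(C) -> (A=0 B=7 C=0)
  3. pour(B -> A) -> (A=7 B=0 C=0)
Reached target in 3 moves.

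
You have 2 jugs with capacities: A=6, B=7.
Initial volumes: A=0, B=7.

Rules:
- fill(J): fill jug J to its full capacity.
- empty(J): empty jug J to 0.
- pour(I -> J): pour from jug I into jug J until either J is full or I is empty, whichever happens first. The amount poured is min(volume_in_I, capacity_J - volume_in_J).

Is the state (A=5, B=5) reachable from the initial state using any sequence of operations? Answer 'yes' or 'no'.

BFS explored all 26 reachable states.
Reachable set includes: (0,0), (0,1), (0,2), (0,3), (0,4), (0,5), (0,6), (0,7), (1,0), (1,7), (2,0), (2,7) ...
Target (A=5, B=5) not in reachable set → no.

Answer: no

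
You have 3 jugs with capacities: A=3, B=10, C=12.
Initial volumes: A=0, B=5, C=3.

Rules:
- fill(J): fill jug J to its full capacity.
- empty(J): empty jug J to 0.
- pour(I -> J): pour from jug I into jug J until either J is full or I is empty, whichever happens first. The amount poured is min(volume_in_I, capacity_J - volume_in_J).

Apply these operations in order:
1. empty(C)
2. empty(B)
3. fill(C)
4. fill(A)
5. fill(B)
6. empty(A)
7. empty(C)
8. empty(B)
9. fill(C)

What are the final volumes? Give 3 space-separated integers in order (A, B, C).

Answer: 0 0 12

Derivation:
Step 1: empty(C) -> (A=0 B=5 C=0)
Step 2: empty(B) -> (A=0 B=0 C=0)
Step 3: fill(C) -> (A=0 B=0 C=12)
Step 4: fill(A) -> (A=3 B=0 C=12)
Step 5: fill(B) -> (A=3 B=10 C=12)
Step 6: empty(A) -> (A=0 B=10 C=12)
Step 7: empty(C) -> (A=0 B=10 C=0)
Step 8: empty(B) -> (A=0 B=0 C=0)
Step 9: fill(C) -> (A=0 B=0 C=12)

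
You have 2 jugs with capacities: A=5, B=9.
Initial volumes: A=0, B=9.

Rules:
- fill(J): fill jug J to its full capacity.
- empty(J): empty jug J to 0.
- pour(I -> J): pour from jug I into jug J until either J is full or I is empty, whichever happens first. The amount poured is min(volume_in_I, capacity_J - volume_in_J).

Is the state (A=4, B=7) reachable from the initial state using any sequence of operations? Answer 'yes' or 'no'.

Answer: no

Derivation:
BFS explored all 28 reachable states.
Reachable set includes: (0,0), (0,1), (0,2), (0,3), (0,4), (0,5), (0,6), (0,7), (0,8), (0,9), (1,0), (1,9) ...
Target (A=4, B=7) not in reachable set → no.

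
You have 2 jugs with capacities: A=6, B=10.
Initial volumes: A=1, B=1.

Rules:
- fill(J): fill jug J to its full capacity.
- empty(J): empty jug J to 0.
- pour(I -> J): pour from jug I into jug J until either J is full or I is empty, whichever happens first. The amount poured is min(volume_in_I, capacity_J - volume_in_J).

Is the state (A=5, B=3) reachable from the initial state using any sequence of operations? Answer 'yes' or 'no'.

Answer: no

Derivation:
BFS explored all 33 reachable states.
Reachable set includes: (0,0), (0,1), (0,2), (0,3), (0,4), (0,5), (0,6), (0,7), (0,8), (0,9), (0,10), (1,0) ...
Target (A=5, B=3) not in reachable set → no.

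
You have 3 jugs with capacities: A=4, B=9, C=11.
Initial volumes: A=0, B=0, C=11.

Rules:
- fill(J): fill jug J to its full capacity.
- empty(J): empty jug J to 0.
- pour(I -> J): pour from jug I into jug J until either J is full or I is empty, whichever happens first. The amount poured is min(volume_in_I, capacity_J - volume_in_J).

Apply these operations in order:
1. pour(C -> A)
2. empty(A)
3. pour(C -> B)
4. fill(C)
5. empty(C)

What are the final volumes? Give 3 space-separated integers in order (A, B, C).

Answer: 0 7 0

Derivation:
Step 1: pour(C -> A) -> (A=4 B=0 C=7)
Step 2: empty(A) -> (A=0 B=0 C=7)
Step 3: pour(C -> B) -> (A=0 B=7 C=0)
Step 4: fill(C) -> (A=0 B=7 C=11)
Step 5: empty(C) -> (A=0 B=7 C=0)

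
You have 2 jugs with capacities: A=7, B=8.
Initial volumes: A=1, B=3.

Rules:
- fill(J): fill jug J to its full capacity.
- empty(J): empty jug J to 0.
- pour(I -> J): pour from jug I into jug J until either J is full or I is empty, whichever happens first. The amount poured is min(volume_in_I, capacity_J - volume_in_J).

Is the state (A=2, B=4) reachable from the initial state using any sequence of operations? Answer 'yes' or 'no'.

Answer: no

Derivation:
BFS explored all 31 reachable states.
Reachable set includes: (0,0), (0,1), (0,2), (0,3), (0,4), (0,5), (0,6), (0,7), (0,8), (1,0), (1,3), (1,8) ...
Target (A=2, B=4) not in reachable set → no.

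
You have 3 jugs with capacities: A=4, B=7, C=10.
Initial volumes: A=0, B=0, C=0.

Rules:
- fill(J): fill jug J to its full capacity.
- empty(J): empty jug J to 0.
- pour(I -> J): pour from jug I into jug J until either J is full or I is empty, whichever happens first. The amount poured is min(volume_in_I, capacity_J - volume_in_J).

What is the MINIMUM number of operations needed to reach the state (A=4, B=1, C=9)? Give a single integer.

BFS from (A=0, B=0, C=0). One shortest path:
  1. fill(B) -> (A=0 B=7 C=0)
  2. pour(B -> A) -> (A=4 B=3 C=0)
  3. pour(A -> C) -> (A=0 B=3 C=4)
  4. pour(B -> A) -> (A=3 B=0 C=4)
  5. fill(B) -> (A=3 B=7 C=4)
  6. pour(B -> C) -> (A=3 B=1 C=10)
  7. pour(C -> A) -> (A=4 B=1 C=9)
Reached target in 7 moves.

Answer: 7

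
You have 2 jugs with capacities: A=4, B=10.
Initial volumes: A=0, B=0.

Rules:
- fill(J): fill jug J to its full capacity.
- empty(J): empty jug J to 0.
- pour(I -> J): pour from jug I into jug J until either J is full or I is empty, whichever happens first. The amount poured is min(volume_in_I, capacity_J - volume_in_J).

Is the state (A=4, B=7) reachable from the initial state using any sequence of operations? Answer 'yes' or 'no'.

Answer: no

Derivation:
BFS explored all 14 reachable states.
Reachable set includes: (0,0), (0,2), (0,4), (0,6), (0,8), (0,10), (2,0), (2,10), (4,0), (4,2), (4,4), (4,6) ...
Target (A=4, B=7) not in reachable set → no.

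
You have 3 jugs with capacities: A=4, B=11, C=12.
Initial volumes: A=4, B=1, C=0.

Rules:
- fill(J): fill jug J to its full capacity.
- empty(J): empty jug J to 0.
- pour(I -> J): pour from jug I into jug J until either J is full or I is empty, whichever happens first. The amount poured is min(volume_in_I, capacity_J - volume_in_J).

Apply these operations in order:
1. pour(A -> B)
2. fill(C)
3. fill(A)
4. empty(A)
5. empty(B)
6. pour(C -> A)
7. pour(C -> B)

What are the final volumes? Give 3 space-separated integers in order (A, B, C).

Answer: 4 8 0

Derivation:
Step 1: pour(A -> B) -> (A=0 B=5 C=0)
Step 2: fill(C) -> (A=0 B=5 C=12)
Step 3: fill(A) -> (A=4 B=5 C=12)
Step 4: empty(A) -> (A=0 B=5 C=12)
Step 5: empty(B) -> (A=0 B=0 C=12)
Step 6: pour(C -> A) -> (A=4 B=0 C=8)
Step 7: pour(C -> B) -> (A=4 B=8 C=0)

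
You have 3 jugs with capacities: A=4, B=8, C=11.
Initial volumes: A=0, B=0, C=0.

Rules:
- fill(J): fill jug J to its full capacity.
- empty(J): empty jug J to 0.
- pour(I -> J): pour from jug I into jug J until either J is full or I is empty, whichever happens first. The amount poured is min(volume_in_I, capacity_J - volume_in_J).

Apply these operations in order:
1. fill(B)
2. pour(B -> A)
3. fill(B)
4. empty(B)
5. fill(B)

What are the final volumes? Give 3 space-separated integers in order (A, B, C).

Step 1: fill(B) -> (A=0 B=8 C=0)
Step 2: pour(B -> A) -> (A=4 B=4 C=0)
Step 3: fill(B) -> (A=4 B=8 C=0)
Step 4: empty(B) -> (A=4 B=0 C=0)
Step 5: fill(B) -> (A=4 B=8 C=0)

Answer: 4 8 0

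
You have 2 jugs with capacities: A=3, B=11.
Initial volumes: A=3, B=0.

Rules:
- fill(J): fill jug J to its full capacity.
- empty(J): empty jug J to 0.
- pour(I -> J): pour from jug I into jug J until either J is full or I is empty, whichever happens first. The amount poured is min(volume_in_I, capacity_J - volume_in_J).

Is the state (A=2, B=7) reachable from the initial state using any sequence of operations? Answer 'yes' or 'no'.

BFS explored all 28 reachable states.
Reachable set includes: (0,0), (0,1), (0,2), (0,3), (0,4), (0,5), (0,6), (0,7), (0,8), (0,9), (0,10), (0,11) ...
Target (A=2, B=7) not in reachable set → no.

Answer: no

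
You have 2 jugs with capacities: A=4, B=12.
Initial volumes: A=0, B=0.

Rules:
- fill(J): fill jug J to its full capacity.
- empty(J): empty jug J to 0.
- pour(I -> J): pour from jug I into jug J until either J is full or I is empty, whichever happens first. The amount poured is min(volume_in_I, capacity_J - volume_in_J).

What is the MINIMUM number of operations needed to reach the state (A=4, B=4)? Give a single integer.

Answer: 3

Derivation:
BFS from (A=0, B=0). One shortest path:
  1. fill(A) -> (A=4 B=0)
  2. pour(A -> B) -> (A=0 B=4)
  3. fill(A) -> (A=4 B=4)
Reached target in 3 moves.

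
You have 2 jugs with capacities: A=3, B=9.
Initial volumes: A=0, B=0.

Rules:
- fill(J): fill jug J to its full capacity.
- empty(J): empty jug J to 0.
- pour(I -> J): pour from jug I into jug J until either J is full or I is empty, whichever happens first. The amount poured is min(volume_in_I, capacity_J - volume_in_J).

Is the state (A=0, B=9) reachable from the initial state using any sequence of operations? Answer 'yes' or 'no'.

BFS from (A=0, B=0):
  1. fill(B) -> (A=0 B=9)
Target reached → yes.

Answer: yes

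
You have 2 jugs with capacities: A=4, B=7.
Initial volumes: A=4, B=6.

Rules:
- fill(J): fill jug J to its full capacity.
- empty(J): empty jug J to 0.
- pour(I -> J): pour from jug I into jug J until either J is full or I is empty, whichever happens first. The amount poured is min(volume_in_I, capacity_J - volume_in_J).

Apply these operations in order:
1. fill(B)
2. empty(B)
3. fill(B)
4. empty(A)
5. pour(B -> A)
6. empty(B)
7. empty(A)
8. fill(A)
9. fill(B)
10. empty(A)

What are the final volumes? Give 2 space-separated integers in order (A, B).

Step 1: fill(B) -> (A=4 B=7)
Step 2: empty(B) -> (A=4 B=0)
Step 3: fill(B) -> (A=4 B=7)
Step 4: empty(A) -> (A=0 B=7)
Step 5: pour(B -> A) -> (A=4 B=3)
Step 6: empty(B) -> (A=4 B=0)
Step 7: empty(A) -> (A=0 B=0)
Step 8: fill(A) -> (A=4 B=0)
Step 9: fill(B) -> (A=4 B=7)
Step 10: empty(A) -> (A=0 B=7)

Answer: 0 7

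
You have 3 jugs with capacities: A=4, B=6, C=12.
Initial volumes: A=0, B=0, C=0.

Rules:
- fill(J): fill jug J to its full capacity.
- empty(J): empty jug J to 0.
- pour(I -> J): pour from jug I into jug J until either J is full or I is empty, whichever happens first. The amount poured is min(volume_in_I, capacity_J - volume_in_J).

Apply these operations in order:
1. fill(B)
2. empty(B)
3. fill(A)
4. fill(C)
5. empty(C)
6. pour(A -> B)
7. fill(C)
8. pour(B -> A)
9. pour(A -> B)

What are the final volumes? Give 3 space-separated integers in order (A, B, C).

Answer: 0 4 12

Derivation:
Step 1: fill(B) -> (A=0 B=6 C=0)
Step 2: empty(B) -> (A=0 B=0 C=0)
Step 3: fill(A) -> (A=4 B=0 C=0)
Step 4: fill(C) -> (A=4 B=0 C=12)
Step 5: empty(C) -> (A=4 B=0 C=0)
Step 6: pour(A -> B) -> (A=0 B=4 C=0)
Step 7: fill(C) -> (A=0 B=4 C=12)
Step 8: pour(B -> A) -> (A=4 B=0 C=12)
Step 9: pour(A -> B) -> (A=0 B=4 C=12)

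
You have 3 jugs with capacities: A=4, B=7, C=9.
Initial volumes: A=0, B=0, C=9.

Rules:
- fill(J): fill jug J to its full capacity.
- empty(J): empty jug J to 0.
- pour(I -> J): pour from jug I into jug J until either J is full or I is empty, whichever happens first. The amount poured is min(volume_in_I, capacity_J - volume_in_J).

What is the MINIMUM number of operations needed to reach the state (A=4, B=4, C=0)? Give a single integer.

Answer: 4

Derivation:
BFS from (A=0, B=0, C=9). One shortest path:
  1. fill(A) -> (A=4 B=0 C=9)
  2. empty(C) -> (A=4 B=0 C=0)
  3. pour(A -> B) -> (A=0 B=4 C=0)
  4. fill(A) -> (A=4 B=4 C=0)
Reached target in 4 moves.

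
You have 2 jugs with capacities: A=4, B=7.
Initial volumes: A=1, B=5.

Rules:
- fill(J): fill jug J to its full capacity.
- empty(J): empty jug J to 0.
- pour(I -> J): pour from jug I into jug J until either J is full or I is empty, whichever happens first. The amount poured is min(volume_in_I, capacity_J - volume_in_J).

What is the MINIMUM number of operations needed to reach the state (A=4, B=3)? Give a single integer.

BFS from (A=1, B=5). One shortest path:
  1. empty(A) -> (A=0 B=5)
  2. fill(B) -> (A=0 B=7)
  3. pour(B -> A) -> (A=4 B=3)
Reached target in 3 moves.

Answer: 3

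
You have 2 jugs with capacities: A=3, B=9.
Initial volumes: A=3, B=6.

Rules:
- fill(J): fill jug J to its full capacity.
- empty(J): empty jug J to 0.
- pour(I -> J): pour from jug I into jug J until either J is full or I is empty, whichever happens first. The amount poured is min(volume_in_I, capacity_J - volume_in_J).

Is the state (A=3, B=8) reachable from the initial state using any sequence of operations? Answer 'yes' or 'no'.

Answer: no

Derivation:
BFS explored all 8 reachable states.
Reachable set includes: (0,0), (0,3), (0,6), (0,9), (3,0), (3,3), (3,6), (3,9)
Target (A=3, B=8) not in reachable set → no.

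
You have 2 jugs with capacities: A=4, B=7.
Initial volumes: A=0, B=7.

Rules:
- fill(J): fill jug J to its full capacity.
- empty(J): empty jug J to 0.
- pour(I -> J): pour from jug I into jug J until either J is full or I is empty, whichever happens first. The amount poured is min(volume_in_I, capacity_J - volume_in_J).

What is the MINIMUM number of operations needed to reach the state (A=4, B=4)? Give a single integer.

BFS from (A=0, B=7). One shortest path:
  1. fill(A) -> (A=4 B=7)
  2. empty(B) -> (A=4 B=0)
  3. pour(A -> B) -> (A=0 B=4)
  4. fill(A) -> (A=4 B=4)
Reached target in 4 moves.

Answer: 4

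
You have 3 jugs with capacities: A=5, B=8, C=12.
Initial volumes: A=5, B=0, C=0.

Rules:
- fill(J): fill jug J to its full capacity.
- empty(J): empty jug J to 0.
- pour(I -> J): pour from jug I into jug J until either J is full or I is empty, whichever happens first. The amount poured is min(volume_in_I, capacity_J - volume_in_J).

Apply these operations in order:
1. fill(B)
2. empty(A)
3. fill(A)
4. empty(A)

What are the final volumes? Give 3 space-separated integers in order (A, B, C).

Step 1: fill(B) -> (A=5 B=8 C=0)
Step 2: empty(A) -> (A=0 B=8 C=0)
Step 3: fill(A) -> (A=5 B=8 C=0)
Step 4: empty(A) -> (A=0 B=8 C=0)

Answer: 0 8 0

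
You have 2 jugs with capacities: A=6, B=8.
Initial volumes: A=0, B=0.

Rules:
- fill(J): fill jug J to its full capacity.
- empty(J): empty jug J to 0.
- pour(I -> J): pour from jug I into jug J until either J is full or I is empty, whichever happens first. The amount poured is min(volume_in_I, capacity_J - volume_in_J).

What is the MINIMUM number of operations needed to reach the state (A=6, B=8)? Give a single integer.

Answer: 2

Derivation:
BFS from (A=0, B=0). One shortest path:
  1. fill(A) -> (A=6 B=0)
  2. fill(B) -> (A=6 B=8)
Reached target in 2 moves.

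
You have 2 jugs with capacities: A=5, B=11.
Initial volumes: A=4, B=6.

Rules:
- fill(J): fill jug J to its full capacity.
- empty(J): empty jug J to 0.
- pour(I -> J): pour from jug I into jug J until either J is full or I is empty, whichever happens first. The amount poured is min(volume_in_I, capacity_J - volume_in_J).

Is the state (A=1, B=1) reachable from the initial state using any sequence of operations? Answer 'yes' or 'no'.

BFS explored all 33 reachable states.
Reachable set includes: (0,0), (0,1), (0,2), (0,3), (0,4), (0,5), (0,6), (0,7), (0,8), (0,9), (0,10), (0,11) ...
Target (A=1, B=1) not in reachable set → no.

Answer: no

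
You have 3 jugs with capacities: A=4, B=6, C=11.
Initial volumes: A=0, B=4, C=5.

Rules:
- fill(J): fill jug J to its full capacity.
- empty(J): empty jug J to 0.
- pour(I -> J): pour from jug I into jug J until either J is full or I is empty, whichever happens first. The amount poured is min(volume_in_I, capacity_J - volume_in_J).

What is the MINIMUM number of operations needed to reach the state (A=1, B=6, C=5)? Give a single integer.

BFS from (A=0, B=4, C=5). One shortest path:
  1. empty(B) -> (A=0 B=0 C=5)
  2. pour(C -> A) -> (A=4 B=0 C=1)
  3. empty(A) -> (A=0 B=0 C=1)
  4. pour(C -> A) -> (A=1 B=0 C=0)
  5. fill(C) -> (A=1 B=0 C=11)
  6. pour(C -> B) -> (A=1 B=6 C=5)
Reached target in 6 moves.

Answer: 6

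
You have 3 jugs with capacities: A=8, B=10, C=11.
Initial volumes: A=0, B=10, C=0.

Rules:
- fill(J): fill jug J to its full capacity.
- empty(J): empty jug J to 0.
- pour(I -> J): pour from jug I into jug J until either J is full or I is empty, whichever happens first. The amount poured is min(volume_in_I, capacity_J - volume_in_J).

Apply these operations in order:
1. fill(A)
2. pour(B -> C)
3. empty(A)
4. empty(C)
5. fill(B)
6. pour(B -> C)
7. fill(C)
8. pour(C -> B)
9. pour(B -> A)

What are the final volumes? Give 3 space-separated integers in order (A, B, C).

Answer: 8 2 1

Derivation:
Step 1: fill(A) -> (A=8 B=10 C=0)
Step 2: pour(B -> C) -> (A=8 B=0 C=10)
Step 3: empty(A) -> (A=0 B=0 C=10)
Step 4: empty(C) -> (A=0 B=0 C=0)
Step 5: fill(B) -> (A=0 B=10 C=0)
Step 6: pour(B -> C) -> (A=0 B=0 C=10)
Step 7: fill(C) -> (A=0 B=0 C=11)
Step 8: pour(C -> B) -> (A=0 B=10 C=1)
Step 9: pour(B -> A) -> (A=8 B=2 C=1)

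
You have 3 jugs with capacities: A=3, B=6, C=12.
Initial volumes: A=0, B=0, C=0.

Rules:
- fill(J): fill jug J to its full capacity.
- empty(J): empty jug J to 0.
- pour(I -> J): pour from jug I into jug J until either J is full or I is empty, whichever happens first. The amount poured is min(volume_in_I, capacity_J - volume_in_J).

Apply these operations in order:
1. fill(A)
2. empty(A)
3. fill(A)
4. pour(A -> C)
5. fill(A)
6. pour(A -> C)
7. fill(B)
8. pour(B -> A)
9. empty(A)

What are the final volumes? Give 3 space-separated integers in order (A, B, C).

Answer: 0 3 6

Derivation:
Step 1: fill(A) -> (A=3 B=0 C=0)
Step 2: empty(A) -> (A=0 B=0 C=0)
Step 3: fill(A) -> (A=3 B=0 C=0)
Step 4: pour(A -> C) -> (A=0 B=0 C=3)
Step 5: fill(A) -> (A=3 B=0 C=3)
Step 6: pour(A -> C) -> (A=0 B=0 C=6)
Step 7: fill(B) -> (A=0 B=6 C=6)
Step 8: pour(B -> A) -> (A=3 B=3 C=6)
Step 9: empty(A) -> (A=0 B=3 C=6)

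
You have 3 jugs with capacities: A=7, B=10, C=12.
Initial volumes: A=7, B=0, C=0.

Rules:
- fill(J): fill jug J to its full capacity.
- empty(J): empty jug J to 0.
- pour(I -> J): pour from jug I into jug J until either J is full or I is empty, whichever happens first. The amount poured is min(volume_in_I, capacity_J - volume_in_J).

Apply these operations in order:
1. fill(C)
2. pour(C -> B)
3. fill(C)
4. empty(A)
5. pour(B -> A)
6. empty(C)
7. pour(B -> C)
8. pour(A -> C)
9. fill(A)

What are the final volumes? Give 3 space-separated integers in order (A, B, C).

Answer: 7 0 10

Derivation:
Step 1: fill(C) -> (A=7 B=0 C=12)
Step 2: pour(C -> B) -> (A=7 B=10 C=2)
Step 3: fill(C) -> (A=7 B=10 C=12)
Step 4: empty(A) -> (A=0 B=10 C=12)
Step 5: pour(B -> A) -> (A=7 B=3 C=12)
Step 6: empty(C) -> (A=7 B=3 C=0)
Step 7: pour(B -> C) -> (A=7 B=0 C=3)
Step 8: pour(A -> C) -> (A=0 B=0 C=10)
Step 9: fill(A) -> (A=7 B=0 C=10)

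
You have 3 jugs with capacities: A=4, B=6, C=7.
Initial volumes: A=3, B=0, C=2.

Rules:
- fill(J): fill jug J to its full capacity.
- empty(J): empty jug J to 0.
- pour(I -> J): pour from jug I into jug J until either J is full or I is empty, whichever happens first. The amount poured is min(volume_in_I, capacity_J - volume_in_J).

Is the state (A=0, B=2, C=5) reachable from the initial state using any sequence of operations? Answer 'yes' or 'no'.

Answer: yes

Derivation:
BFS from (A=3, B=0, C=2):
  1. fill(B) -> (A=3 B=6 C=2)
  2. pour(A -> C) -> (A=0 B=6 C=5)
  3. pour(B -> A) -> (A=4 B=2 C=5)
  4. empty(A) -> (A=0 B=2 C=5)
Target reached → yes.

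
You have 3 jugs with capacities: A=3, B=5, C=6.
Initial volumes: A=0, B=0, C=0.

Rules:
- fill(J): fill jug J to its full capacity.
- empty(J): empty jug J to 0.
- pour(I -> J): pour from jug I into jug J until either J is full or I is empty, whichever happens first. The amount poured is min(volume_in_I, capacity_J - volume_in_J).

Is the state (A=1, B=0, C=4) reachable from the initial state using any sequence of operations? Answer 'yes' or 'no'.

Answer: yes

Derivation:
BFS from (A=0, B=0, C=0):
  1. fill(C) -> (A=0 B=0 C=6)
  2. pour(C -> B) -> (A=0 B=5 C=1)
  3. pour(C -> A) -> (A=1 B=5 C=0)
  4. pour(B -> C) -> (A=1 B=0 C=5)
  5. fill(B) -> (A=1 B=5 C=5)
  6. pour(B -> C) -> (A=1 B=4 C=6)
  7. empty(C) -> (A=1 B=4 C=0)
  8. pour(B -> C) -> (A=1 B=0 C=4)
Target reached → yes.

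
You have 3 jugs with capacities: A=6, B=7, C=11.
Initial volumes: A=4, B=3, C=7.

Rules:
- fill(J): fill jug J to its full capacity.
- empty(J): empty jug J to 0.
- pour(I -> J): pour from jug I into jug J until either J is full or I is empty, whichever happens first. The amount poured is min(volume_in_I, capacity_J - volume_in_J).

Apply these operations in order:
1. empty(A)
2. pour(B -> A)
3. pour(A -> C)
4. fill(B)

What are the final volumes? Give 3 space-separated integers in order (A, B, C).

Answer: 0 7 10

Derivation:
Step 1: empty(A) -> (A=0 B=3 C=7)
Step 2: pour(B -> A) -> (A=3 B=0 C=7)
Step 3: pour(A -> C) -> (A=0 B=0 C=10)
Step 4: fill(B) -> (A=0 B=7 C=10)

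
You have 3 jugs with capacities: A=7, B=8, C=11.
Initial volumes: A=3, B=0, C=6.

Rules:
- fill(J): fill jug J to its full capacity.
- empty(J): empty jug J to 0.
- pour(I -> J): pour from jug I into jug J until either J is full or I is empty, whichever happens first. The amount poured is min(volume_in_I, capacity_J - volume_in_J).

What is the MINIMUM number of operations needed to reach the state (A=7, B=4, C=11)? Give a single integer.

Answer: 3

Derivation:
BFS from (A=3, B=0, C=6). One shortest path:
  1. fill(B) -> (A=3 B=8 C=6)
  2. fill(C) -> (A=3 B=8 C=11)
  3. pour(B -> A) -> (A=7 B=4 C=11)
Reached target in 3 moves.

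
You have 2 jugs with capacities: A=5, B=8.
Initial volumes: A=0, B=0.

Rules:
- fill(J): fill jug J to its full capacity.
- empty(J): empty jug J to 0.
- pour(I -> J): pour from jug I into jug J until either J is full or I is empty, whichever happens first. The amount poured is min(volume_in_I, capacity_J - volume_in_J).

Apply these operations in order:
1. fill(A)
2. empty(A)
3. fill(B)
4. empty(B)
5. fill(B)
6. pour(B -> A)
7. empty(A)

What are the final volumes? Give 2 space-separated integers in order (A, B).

Answer: 0 3

Derivation:
Step 1: fill(A) -> (A=5 B=0)
Step 2: empty(A) -> (A=0 B=0)
Step 3: fill(B) -> (A=0 B=8)
Step 4: empty(B) -> (A=0 B=0)
Step 5: fill(B) -> (A=0 B=8)
Step 6: pour(B -> A) -> (A=5 B=3)
Step 7: empty(A) -> (A=0 B=3)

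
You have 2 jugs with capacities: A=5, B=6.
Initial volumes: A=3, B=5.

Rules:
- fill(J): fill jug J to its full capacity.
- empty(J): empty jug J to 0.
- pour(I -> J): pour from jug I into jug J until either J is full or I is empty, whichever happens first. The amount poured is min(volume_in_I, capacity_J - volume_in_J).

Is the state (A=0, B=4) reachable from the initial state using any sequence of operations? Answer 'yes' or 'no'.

Answer: yes

Derivation:
BFS from (A=3, B=5):
  1. fill(B) -> (A=3 B=6)
  2. pour(B -> A) -> (A=5 B=4)
  3. empty(A) -> (A=0 B=4)
Target reached → yes.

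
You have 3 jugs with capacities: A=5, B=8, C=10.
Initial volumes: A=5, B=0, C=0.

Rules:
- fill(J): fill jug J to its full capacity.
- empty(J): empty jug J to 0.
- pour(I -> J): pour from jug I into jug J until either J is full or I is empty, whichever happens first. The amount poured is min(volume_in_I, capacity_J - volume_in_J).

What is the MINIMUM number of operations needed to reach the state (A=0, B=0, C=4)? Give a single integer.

BFS from (A=5, B=0, C=0). One shortest path:
  1. empty(A) -> (A=0 B=0 C=0)
  2. fill(C) -> (A=0 B=0 C=10)
  3. pour(C -> B) -> (A=0 B=8 C=2)
  4. empty(B) -> (A=0 B=0 C=2)
  5. pour(C -> B) -> (A=0 B=2 C=0)
  6. fill(C) -> (A=0 B=2 C=10)
  7. pour(C -> B) -> (A=0 B=8 C=4)
  8. empty(B) -> (A=0 B=0 C=4)
Reached target in 8 moves.

Answer: 8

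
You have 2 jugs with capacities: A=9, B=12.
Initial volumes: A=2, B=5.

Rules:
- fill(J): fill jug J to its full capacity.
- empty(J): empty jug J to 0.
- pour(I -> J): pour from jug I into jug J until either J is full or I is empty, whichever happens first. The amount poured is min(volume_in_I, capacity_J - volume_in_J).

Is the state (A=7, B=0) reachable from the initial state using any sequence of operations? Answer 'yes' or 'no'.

BFS from (A=2, B=5):
  1. pour(B -> A) -> (A=7 B=0)
Target reached → yes.

Answer: yes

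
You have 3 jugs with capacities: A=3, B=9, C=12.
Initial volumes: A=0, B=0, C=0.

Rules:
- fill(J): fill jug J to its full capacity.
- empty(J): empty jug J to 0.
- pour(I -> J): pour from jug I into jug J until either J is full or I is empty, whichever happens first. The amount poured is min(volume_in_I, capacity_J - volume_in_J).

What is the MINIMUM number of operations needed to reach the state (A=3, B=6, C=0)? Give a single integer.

Answer: 2

Derivation:
BFS from (A=0, B=0, C=0). One shortest path:
  1. fill(B) -> (A=0 B=9 C=0)
  2. pour(B -> A) -> (A=3 B=6 C=0)
Reached target in 2 moves.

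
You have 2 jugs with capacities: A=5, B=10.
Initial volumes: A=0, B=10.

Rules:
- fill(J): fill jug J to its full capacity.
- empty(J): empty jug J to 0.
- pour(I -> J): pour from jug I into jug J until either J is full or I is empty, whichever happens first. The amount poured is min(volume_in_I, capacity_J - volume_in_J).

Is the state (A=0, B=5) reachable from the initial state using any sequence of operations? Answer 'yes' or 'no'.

Answer: yes

Derivation:
BFS from (A=0, B=10):
  1. pour(B -> A) -> (A=5 B=5)
  2. empty(A) -> (A=0 B=5)
Target reached → yes.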